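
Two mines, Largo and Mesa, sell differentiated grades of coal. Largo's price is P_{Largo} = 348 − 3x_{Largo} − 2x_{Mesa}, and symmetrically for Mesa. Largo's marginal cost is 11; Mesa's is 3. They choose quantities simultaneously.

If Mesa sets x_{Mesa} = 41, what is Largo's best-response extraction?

42.5

Mine Largo's profit: π = x_{Largo}(348 − 3x_{Largo} − 2x_{Mesa}) − 11x_{Largo}.
∂π/∂x_{Largo} = 337 − 6x_{Largo} − 2x_{Mesa} = 0 ⇒ x_{Largo} = 337/6 − (1/3)x_{Mesa}.
At x_{Mesa} = 41: x_{Largo} = 337/6 − (1/3)·41 = 42.5.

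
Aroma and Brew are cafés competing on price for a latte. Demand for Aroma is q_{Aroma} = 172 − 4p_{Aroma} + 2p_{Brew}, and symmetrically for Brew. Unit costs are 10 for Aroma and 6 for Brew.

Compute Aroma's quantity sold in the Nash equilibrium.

99.2

Aroma's profit: π = (p_{Aroma} − 10)(172 − 4p_{Aroma} + 2p_{Brew}).
∂π/∂p_{Aroma} = 212 − 8p_{Aroma} + 2p_{Brew} = 0 ⇒ p_{Aroma} = 26.5 + 0.25p_{Brew}.
Similarly p_{Brew} = 24.5 + 0.25p_{Aroma}.
Solving the two reaction functions simultaneously: (1 − (0.25)(0.25))p_{Aroma} = 26.5 + 0.25·24.5, so 0.9375p_{Aroma} = 32.625 and p_{Aroma} = 34.8.
Then p_{Brew} = 24.5 + 0.25·34.8 = 33.2.
q_{Aroma} = 172 − 4·34.8 + 2·33.2 = 99.2.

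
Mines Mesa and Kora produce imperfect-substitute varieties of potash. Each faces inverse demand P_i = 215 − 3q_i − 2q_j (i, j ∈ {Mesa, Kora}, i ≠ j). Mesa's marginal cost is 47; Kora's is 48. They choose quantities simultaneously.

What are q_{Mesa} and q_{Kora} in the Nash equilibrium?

21.0625, 20.8125

Mine Mesa's profit: π = q_{Mesa}(215 − 3q_{Mesa} − 2q_{Kora}) − 47q_{Mesa}.
∂π/∂q_{Mesa} = 168 − 6q_{Mesa} − 2q_{Kora} = 0 ⇒ q_{Mesa} = 28 − (1/3)q_{Kora}.
Similarly q_{Kora} = 167/6 − (1/3)q_{Mesa}.
Plugging q_{Kora} into Mesa's best response: q_{Mesa} = 28 − (1/3)(167/6 − (1/3)q_{Mesa}) ⇒ (8/9)q_{Mesa} = 337/18, so q_{Mesa} = 21.0625.
Then q_{Kora} = 167/6 − (1/3)·21.0625 = 20.8125.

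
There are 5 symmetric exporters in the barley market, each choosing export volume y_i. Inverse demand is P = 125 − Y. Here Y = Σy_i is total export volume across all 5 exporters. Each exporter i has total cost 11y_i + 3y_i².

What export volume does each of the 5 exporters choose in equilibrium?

A representative exporter's profit is π_i = y_i(125 − Y) − 11y_i − 3y_i², with Y = y_i + Σ_{j≠i} y_j.
First-order condition: 114 − 8y_i − Σ_{j≠i} y_j = 0.
Imposing symmetry (y_j = y for all j) turns Σ_{j≠i} y_j into 4y, so 114 = 12y and y = 9.5.

9.5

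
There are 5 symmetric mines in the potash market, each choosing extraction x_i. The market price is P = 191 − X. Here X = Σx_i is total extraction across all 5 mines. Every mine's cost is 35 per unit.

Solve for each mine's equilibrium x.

A representative mine's profit is π_i = x_i(191 − X) − 35x_i, with X = x_i + Σ_{j≠i} x_j.
First-order condition: 156 − 2x_i − Σ_{j≠i} x_j = 0.
Imposing symmetry (x_j = x for all j) turns Σ_{j≠i} x_j into 4x, so 156 = 6x and x = 26.

26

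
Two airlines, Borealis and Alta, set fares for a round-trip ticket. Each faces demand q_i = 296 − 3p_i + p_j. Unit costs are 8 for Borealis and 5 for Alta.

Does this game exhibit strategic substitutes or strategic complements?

strategic complements

Borealis's profit: π = (p_{Borealis} − 8)(296 − 3p_{Borealis} + p_{Alta}).
∂π/∂p_{Borealis} = 320 − 6p_{Borealis} + p_{Alta} = 0 ⇒ p_{Borealis} = 160/3 + (1/6)p_{Alta}.
The best-response slope dp_{Borealis}/dp_{Alta} = 1/6 > 0: the reaction function is upward-sloping, so the choices are strategic complements.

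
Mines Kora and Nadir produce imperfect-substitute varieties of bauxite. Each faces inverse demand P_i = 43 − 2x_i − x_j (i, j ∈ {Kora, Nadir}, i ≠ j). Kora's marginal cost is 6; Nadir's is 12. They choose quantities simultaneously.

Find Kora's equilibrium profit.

Mine Kora's profit: π = x_{Kora}(43 − 2x_{Kora} − x_{Nadir}) − 6x_{Kora}.
∂π/∂x_{Kora} = 37 − 4x_{Kora} − x_{Nadir} = 0 ⇒ x_{Kora} = 9.25 − 0.25x_{Nadir}.
Similarly x_{Nadir} = 7.75 − 0.25x_{Kora}.
Plugging x_{Nadir} into Kora's best response: x_{Kora} = 9.25 − 0.25(7.75 − 0.25x_{Kora}) ⇒ 0.9375x_{Kora} = 7.3125, so x_{Kora} = 7.8.
Then x_{Nadir} = 7.75 − 0.25·7.8 = 5.8.
P_{Kora} = 43 − 2·7.8 − 5.8 = 21.6.
Profit = (21.6 − 6)·7.8 = 121.68.

121.68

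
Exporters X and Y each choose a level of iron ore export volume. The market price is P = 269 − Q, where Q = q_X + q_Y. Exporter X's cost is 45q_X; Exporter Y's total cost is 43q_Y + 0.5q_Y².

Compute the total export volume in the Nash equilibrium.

134.8

Exporter X's profit: π = q_X(269 − (q_X + q_Y)) − 45q_X.
∂π/∂q_X = 224 − 2q_X − q_Y = 0, so q_X = 112 − 0.5q_Y.
For Y: ∂π/∂q_Y = 226 − 3q_Y − q_X = 0 ⇒ q_Y = 226/3 − (1/3)q_X.
Plugging q_Y into X's best response: q_X = 112 − 0.5(226/3 − (1/3)q_X) ⇒ (5/6)q_X = 223/3, so q_X = 89.2.
Then q_Y = 226/3 − (1/3)·89.2 = 45.6.
Total export volume: 89.2 + 45.6 = 134.8.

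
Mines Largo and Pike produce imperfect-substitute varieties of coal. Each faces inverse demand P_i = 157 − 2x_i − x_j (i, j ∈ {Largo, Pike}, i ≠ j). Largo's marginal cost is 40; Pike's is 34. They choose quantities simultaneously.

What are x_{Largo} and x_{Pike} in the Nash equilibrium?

23, 25

Mine Largo's profit: π = x_{Largo}(157 − 2x_{Largo} − x_{Pike}) − 40x_{Largo}.
∂π/∂x_{Largo} = 117 − 4x_{Largo} − x_{Pike} = 0 ⇒ x_{Largo} = 29.25 − 0.25x_{Pike}.
Similarly x_{Pike} = 30.75 − 0.25x_{Largo}.
Solving the two reaction functions simultaneously: (1 − (−0.25)(−0.25))x_{Largo} = 29.25 − 0.25·30.75, so 0.9375x_{Largo} = 21.5625 and x_{Largo} = 23.
Then x_{Pike} = 30.75 − 0.25·23 = 25.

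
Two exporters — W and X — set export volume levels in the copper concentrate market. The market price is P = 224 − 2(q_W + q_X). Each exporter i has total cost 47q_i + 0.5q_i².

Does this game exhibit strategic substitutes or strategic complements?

strategic substitutes

Exporter W's profit: π = q_W(224 − 2(q_W + q_X)) − 47q_W − 0.5q_W².
∂π/∂q_W = 177 − 5q_W − 2q_X = 0, so q_W = 35.4 − 0.4q_X.
The best-response slope dq_W/dq_X = −0.4 < 0: the reaction function is downward-sloping, so the choices are strategic substitutes.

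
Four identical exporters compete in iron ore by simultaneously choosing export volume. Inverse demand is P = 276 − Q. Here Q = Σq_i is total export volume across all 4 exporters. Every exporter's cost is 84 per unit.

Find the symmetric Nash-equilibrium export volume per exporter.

A representative exporter's profit is π_i = q_i(276 − Q) − 84q_i, with Q = q_i + Σ_{j≠i} q_j.
First-order condition: 192 − 2q_i − Σ_{j≠i} q_j = 0.
Imposing symmetry (q_j = q for all j) turns Σ_{j≠i} q_j into 3q, so 192 = 5q and q = 38.4.

38.4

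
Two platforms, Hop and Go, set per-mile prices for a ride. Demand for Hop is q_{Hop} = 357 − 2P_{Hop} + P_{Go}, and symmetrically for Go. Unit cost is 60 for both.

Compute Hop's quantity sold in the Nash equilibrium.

Hop's profit: π = (P_{Hop} − 60)(357 − 2P_{Hop} + P_{Go}).
∂π/∂P_{Hop} = 477 − 4P_{Hop} + P_{Go} = 0 ⇒ P_{Hop} = 119.25 + 0.25P_{Go}.
Setting P_{Hop} = P_{Go} in the reaction function: P_{Hop} = 119.25 + 0.25P_{Hop}, so P_{Hop} = 119.25 / 0.75 = 159.
q_{Hop} = 357 − 2·159 + 159 = 198.

198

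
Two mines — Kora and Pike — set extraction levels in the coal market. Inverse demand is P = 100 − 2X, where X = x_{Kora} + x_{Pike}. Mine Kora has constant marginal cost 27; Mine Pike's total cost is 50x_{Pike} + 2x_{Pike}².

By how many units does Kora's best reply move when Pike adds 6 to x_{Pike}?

-3

Mine Kora's profit: π = x_{Kora}(100 − 2(x_{Kora} + x_{Pike})) − 27x_{Kora}.
∂π/∂x_{Kora} = 73 − 4x_{Kora} − 2x_{Pike} = 0, so x_{Kora} = 18.25 − 0.5x_{Pike}.
The reaction-function slope is −0.5, so a 6-unit rise in x_{Pike} moves x_{Kora} by −0.5 × 6 = −3. Kora's best response falls — the actions are strategic substitutes.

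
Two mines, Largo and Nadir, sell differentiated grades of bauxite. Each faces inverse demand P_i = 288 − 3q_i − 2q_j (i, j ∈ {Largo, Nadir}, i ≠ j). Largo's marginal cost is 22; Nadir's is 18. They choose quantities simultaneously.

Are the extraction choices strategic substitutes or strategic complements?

strategic substitutes

Mine Largo's profit: π = q_{Largo}(288 − 3q_{Largo} − 2q_{Nadir}) − 22q_{Largo}.
∂π/∂q_{Largo} = 266 − 6q_{Largo} − 2q_{Nadir} = 0 ⇒ q_{Largo} = 133/3 − (1/3)q_{Nadir}.
The best-response slope dq_{Largo}/dq_{Nadir} = −1/3 < 0: the reaction function is downward-sloping, so the choices are strategic substitutes.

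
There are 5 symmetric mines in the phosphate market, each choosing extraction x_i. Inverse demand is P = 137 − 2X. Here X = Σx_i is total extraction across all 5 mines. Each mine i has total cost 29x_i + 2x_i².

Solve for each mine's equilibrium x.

A representative mine's profit is π_i = x_i(137 − 2X) − 29x_i − 2x_i², with X = x_i + Σ_{j≠i} x_j.
First-order condition: 108 − 8x_i − 2Σ_{j≠i} x_j = 0.
In a symmetric equilibrium every mine chooses the same x, so Σ_{j≠i} x_j = 4x. The condition becomes 108 − 16x = 0, giving x = 108/16 = 6.75.

6.75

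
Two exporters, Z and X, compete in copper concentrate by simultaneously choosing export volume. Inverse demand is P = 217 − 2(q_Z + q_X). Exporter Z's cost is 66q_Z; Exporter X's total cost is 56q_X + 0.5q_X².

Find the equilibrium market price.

120.125

Exporter Z's profit: π = q_Z(217 − 2(q_Z + q_X)) − 66q_Z.
∂π/∂q_Z = 151 − 4q_Z − 2q_X = 0, so q_Z = 37.75 − 0.5q_X.
For X: ∂π/∂q_X = 161 − 5q_X − 2q_Z = 0 ⇒ q_X = 32.2 − 0.4q_Z.
Solving the two reaction functions simultaneously: (1 − (−0.5)(−0.4))q_Z = 37.75 − 0.5·32.2, so 0.8q_Z = 21.65 and q_Z = 27.0625.
Then q_X = 32.2 − 0.4·27.0625 = 21.375.
Equilibrium price: P = 217 − 2·48.4375 = 120.125.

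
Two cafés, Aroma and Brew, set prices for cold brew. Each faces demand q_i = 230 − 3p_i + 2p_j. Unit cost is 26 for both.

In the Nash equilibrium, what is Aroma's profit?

Aroma's profit: π = (p_{Aroma} − 26)(230 − 3p_{Aroma} + 2p_{Brew}).
∂π/∂p_{Aroma} = 308 − 6p_{Aroma} + 2p_{Brew} = 0 ⇒ p_{Aroma} = 154/3 + (1/3)p_{Brew}.
The game is symmetric, so in equilibrium p_{Brew} = p_{Aroma}: the reaction function gives (2/3)p_{Aroma} = 154/3, hence p_{Aroma} = 77.
q_{Aroma} = 230 − 3·77 + 2·77 = 153.
Profit = (77 − 26)·153 = 7803.

7803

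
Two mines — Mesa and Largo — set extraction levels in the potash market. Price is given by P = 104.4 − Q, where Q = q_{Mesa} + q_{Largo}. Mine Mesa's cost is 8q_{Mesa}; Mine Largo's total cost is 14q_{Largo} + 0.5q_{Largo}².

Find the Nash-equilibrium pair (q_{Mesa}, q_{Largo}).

Mine Mesa's profit: π = q_{Mesa}(104.4 − (q_{Mesa} + q_{Largo})) − 8q_{Mesa}.
∂π/∂q_{Mesa} = 96.4 − 2q_{Mesa} − q_{Largo} = 0, so q_{Mesa} = 48.2 − 0.5q_{Largo}.
For Largo: ∂π/∂q_{Largo} = 90.4 − 3q_{Largo} − q_{Mesa} = 0 ⇒ q_{Largo} = 452/15 − (1/3)q_{Mesa}.
Substituting the second reaction function into the first: q_{Mesa} = 48.2 − 0.5(452/15 − (1/3)q_{Mesa}), which gives (5/6)q_{Mesa} = 497/15 ⇒ q_{Mesa} = 39.76.
Then q_{Largo} = 452/15 − (1/3)·39.76 = 16.88.

39.76, 16.88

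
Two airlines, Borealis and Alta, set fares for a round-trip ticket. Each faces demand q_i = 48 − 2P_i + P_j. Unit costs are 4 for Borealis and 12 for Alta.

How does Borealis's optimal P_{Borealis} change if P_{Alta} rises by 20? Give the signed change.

Borealis's profit: π = (P_{Borealis} − 4)(48 − 2P_{Borealis} + P_{Alta}).
∂π/∂P_{Borealis} = 56 − 4P_{Borealis} + P_{Alta} = 0 ⇒ P_{Borealis} = 14 + 0.25P_{Alta}.
The reaction-function slope is 0.25, so a 20-unit rise in P_{Alta} moves P_{Borealis} by 0.25 × 20 = 5. Borealis's best response rises — the actions are strategic complements.

5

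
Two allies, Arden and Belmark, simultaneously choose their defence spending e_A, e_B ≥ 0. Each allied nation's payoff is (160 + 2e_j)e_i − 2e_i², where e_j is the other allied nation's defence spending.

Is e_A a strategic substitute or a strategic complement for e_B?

strategic complements

Arden's payoff is (160 + 2e_B)e_A − 2e_A².
∂π/∂e_A = 160 + 2e_B − 4e_A = 0, so e_A = 40 + 0.5e_B.
The best-response slope de_A/de_B = 0.5 > 0: the reaction function is upward-sloping, so the choices are strategic complements.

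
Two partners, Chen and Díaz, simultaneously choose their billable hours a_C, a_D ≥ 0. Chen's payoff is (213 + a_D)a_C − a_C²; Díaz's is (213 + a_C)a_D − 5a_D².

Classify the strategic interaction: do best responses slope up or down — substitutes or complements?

Expanding Chen's payoff: 213a_C + a_Da_C − a_C².
∂π/∂a_C = 213 + a_D − 2a_C = 0, so a_C = 106.5 + 0.5a_D.
The best-response slope da_C/da_D = 0.5 > 0: the reaction function is upward-sloping, so the choices are strategic complements.

strategic complements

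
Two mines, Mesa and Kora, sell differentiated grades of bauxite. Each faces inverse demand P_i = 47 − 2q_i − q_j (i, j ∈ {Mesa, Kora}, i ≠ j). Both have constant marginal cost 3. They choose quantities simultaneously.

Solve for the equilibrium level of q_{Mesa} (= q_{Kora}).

Mine Mesa's profit: π = q_{Mesa}(47 − 2q_{Mesa} − q_{Kora}) − 3q_{Mesa}.
∂π/∂q_{Mesa} = 44 − 4q_{Mesa} − q_{Kora} = 0 ⇒ q_{Mesa} = 11 − 0.25q_{Kora}.
The game is symmetric, so in equilibrium q_{Kora} = q_{Mesa}: the reaction function gives 1.25q_{Mesa} = 11, hence q_{Mesa} = 8.8.

8.8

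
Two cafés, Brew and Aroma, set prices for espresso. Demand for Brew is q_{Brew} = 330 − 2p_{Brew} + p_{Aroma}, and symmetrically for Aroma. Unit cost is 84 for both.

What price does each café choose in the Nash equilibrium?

166

Brew's profit: π = (p_{Brew} − 84)(330 − 2p_{Brew} + p_{Aroma}).
∂π/∂p_{Brew} = 498 − 4p_{Brew} + p_{Aroma} = 0 ⇒ p_{Brew} = 124.5 + 0.25p_{Aroma}.
By symmetry p_{Aroma} = p_{Brew}; substituting into the reaction function, 0.75p_{Brew} = 124.5 and p_{Brew} = 166.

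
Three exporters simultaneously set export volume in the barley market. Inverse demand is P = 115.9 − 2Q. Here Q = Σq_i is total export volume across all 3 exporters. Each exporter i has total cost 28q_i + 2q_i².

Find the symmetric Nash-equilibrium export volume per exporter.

7.325

A representative exporter's profit is π_i = q_i(115.9 − 2Q) − 28q_i − 2q_i², with Q = q_i + Σ_{j≠i} q_j.
First-order condition: 87.9 − 8q_i − 2Σ_{j≠i} q_j = 0.
In a symmetric equilibrium every exporter chooses the same q, so Σ_{j≠i} q_j = 2q. The condition becomes 87.9 − 12q = 0, giving q = 87.9/12 = 7.325.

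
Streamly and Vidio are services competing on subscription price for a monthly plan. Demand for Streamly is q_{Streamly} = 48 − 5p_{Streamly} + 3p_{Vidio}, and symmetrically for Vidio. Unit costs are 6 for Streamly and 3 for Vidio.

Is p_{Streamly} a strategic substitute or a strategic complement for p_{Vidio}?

strategic complements

Streamly's profit: π = (p_{Streamly} − 6)(48 − 5p_{Streamly} + 3p_{Vidio}).
∂π/∂p_{Streamly} = 78 − 10p_{Streamly} + 3p_{Vidio} = 0 ⇒ p_{Streamly} = 7.8 + 0.3p_{Vidio}.
The best-response slope dp_{Streamly}/dp_{Vidio} = 0.3 > 0: the reaction function is upward-sloping, so the choices are strategic complements.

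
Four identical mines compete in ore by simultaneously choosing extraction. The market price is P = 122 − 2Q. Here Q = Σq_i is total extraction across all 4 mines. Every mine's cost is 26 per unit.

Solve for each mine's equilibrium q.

9.6

A representative mine's profit is π_i = q_i(122 − 2Q) − 26q_i, with Q = q_i + Σ_{j≠i} q_j.
First-order condition: 96 − 4q_i − 2Σ_{j≠i} q_j = 0.
In a symmetric equilibrium every mine chooses the same q, so Σ_{j≠i} q_j = 3q. The condition becomes 96 − 10q = 0, giving q = 96/10 = 9.6.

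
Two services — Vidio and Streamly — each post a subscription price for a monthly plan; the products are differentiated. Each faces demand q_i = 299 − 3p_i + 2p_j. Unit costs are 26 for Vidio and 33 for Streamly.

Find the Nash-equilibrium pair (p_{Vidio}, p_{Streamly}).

Vidio's profit: π = (p_{Vidio} − 26)(299 − 3p_{Vidio} + 2p_{Streamly}).
∂π/∂p_{Vidio} = 377 − 6p_{Vidio} + 2p_{Streamly} = 0 ⇒ p_{Vidio} = 377/6 + (1/3)p_{Streamly}.
Similarly p_{Streamly} = 199/3 + (1/3)p_{Vidio}.
Substituting the second reaction function into the first: p_{Vidio} = 377/6 + (1/3)(199/3 + (1/3)p_{Vidio}), which gives (8/9)p_{Vidio} = 1529/18 ⇒ p_{Vidio} = 95.5625.
Then p_{Streamly} = 199/3 + (1/3)·95.5625 = 98.1875.

95.5625, 98.1875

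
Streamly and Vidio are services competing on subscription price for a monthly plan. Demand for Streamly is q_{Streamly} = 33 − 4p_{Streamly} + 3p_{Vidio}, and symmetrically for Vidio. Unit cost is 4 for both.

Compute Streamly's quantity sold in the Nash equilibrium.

23.2

Streamly's profit: π = (p_{Streamly} − 4)(33 − 4p_{Streamly} + 3p_{Vidio}).
∂π/∂p_{Streamly} = 49 − 8p_{Streamly} + 3p_{Vidio} = 0 ⇒ p_{Streamly} = 6.125 + 0.375p_{Vidio}.
Setting p_{Streamly} = p_{Vidio} in the reaction function: p_{Streamly} = 6.125 + 0.375p_{Streamly}, so p_{Streamly} = 6.125 / 0.625 = 9.8.
q_{Streamly} = 33 − 4·9.8 + 3·9.8 = 23.2.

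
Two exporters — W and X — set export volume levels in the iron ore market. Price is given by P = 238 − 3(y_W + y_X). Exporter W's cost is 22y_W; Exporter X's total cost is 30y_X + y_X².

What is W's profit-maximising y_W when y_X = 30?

21

Exporter W's profit: π = y_W(238 − 3(y_W + y_X)) − 22y_W.
∂π/∂y_W = 216 − 6y_W − 3y_X = 0, so y_W = 36 − 0.5y_X.
At y_X = 30: y_W = 36 − 0.5·30 = 21.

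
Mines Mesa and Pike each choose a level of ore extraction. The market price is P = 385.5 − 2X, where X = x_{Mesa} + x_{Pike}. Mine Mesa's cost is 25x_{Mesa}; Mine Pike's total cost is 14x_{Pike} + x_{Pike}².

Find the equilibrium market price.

167

Mine Mesa's profit: π = x_{Mesa}(385.5 − 2(x_{Mesa} + x_{Pike})) − 25x_{Mesa}.
∂π/∂x_{Mesa} = 360.5 − 4x_{Mesa} − 2x_{Pike} = 0, so x_{Mesa} = 90.125 − 0.5x_{Pike}.
For Pike: ∂π/∂x_{Pike} = 371.5 − 6x_{Pike} − 2x_{Mesa} = 0 ⇒ x_{Pike} = 743/12 − (1/3)x_{Mesa}.
Plugging x_{Pike} into Mesa's best response: x_{Mesa} = 90.125 − 0.5(743/12 − (1/3)x_{Mesa}) ⇒ (5/6)x_{Mesa} = 355/6, so x_{Mesa} = 71.
Then x_{Pike} = 743/12 − (1/3)·71 = 38.25.
Equilibrium price: P = 385.5 − 2·109.25 = 167.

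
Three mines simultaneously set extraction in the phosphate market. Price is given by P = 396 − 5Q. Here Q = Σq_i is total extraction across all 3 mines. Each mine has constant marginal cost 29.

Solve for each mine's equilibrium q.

18.35

A representative mine's profit is π_i = q_i(396 − 5Q) − 29q_i, with Q = q_i + Σ_{j≠i} q_j.
First-order condition: 367 − 10q_i − 5Σ_{j≠i} q_j = 0.
With identical mines, set every q_j = q: then 367 − 10q − 10q = 0, i.e. q = 367/20 = 18.35.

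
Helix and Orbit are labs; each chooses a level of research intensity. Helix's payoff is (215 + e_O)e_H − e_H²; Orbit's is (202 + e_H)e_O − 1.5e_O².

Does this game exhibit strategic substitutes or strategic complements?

Expanding Helix's payoff: 215e_H + e_Oe_H − e_H².
∂π/∂e_H = 215 + e_O − 2e_H = 0, so e_H = 107.5 + 0.5e_O.
The best-response slope de_H/de_O = 0.5 > 0: the reaction function is upward-sloping, so the choices are strategic complements.

strategic complements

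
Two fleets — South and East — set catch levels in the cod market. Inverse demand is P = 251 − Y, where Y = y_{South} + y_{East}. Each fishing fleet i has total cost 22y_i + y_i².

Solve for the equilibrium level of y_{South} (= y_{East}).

Fishing fleet South's profit: π = y_{South}(251 − (y_{South} + y_{East})) − 22y_{South} − y_{South}².
∂π/∂y_{South} = 229 − 4y_{South} − y_{East} = 0, so y_{South} = 57.25 − 0.25y_{East}.
Setting y_{South} = y_{East} in the reaction function: y_{South} = 57.25 − 0.25y_{South}, so y_{South} = 57.25 / 1.25 = 45.8.

45.8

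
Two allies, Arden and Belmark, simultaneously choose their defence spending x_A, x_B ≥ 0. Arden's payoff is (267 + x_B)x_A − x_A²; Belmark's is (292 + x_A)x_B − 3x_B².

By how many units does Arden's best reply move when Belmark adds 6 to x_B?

3

Expanding Arden's payoff: 267x_A + x_Bx_A − x_A².
∂π/∂x_A = 267 + x_B − 2x_A = 0, so x_A = 133.5 + 0.5x_B.
The reaction-function slope is 0.5, so a 6-unit rise in x_B moves x_A by 0.5 × 6 = 3. Arden's best response rises — the actions are strategic complements.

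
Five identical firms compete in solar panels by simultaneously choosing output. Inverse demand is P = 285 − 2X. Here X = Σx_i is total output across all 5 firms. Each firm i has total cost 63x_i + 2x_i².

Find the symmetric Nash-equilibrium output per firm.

A representative firm's profit is π_i = x_i(285 − 2X) − 63x_i − 2x_i², with X = x_i + Σ_{j≠i} x_j.
First-order condition: 222 − 8x_i − 2Σ_{j≠i} x_j = 0.
Imposing symmetry (x_j = x for all j) turns Σ_{j≠i} x_j into 4x, so 222 = 16x and x = 13.875.

13.875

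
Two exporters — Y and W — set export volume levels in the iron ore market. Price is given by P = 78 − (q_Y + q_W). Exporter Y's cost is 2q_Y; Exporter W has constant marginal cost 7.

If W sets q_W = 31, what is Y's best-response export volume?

22.5

Exporter Y's profit: π = q_Y(78 − (q_Y + q_W)) − 2q_Y.
∂π/∂q_Y = 76 − 2q_Y − q_W = 0, so q_Y = 38 − 0.5q_W.
At q_W = 31: q_Y = 38 − 0.5·31 = 22.5.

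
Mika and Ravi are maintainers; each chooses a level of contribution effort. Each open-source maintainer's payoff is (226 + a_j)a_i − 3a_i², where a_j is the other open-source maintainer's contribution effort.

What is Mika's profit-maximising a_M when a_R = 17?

40.5

Mika's payoff is (226 + a_R)a_M − 3a_M².
∂π/∂a_M = 226 + a_R − 6a_M = 0, so a_M = 113/3 + (1/6)a_R.
At a_R = 17: a_M = 113/3 + (1/6)·17 = 40.5.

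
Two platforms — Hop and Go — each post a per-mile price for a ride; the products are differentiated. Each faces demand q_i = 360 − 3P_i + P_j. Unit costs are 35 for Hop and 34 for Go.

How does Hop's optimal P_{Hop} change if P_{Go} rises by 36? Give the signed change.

Hop's profit: π = (P_{Hop} − 35)(360 − 3P_{Hop} + P_{Go}).
∂π/∂P_{Hop} = 465 − 6P_{Hop} + P_{Go} = 0 ⇒ P_{Hop} = 77.5 + (1/6)P_{Go}.
The reaction-function slope is 1/6, so a 36-unit rise in P_{Go} moves P_{Hop} by 1/6 × 36 = 6. Hop's best response rises — the actions are strategic complements.

6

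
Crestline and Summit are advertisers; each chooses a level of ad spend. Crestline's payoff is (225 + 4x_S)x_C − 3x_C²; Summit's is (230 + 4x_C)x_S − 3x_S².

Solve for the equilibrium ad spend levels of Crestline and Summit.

113.5, 114

Expanding Crestline's payoff: 225x_C + 4x_Sx_C − 3x_C².
∂π/∂x_C = 225 + 4x_S − 6x_C = 0, so x_C = 37.5 + (2/3)x_S.
Likewise for Summit: x_S = 115/3 + (2/3)x_C.
Solving the two reaction functions simultaneously: (1 − (2/3)(2/3))x_C = 37.5 + (2/3)·(115/3), so (5/9)x_C = 1135/18 and x_C = 113.5.
Then x_S = 115/3 + (2/3)·113.5 = 114.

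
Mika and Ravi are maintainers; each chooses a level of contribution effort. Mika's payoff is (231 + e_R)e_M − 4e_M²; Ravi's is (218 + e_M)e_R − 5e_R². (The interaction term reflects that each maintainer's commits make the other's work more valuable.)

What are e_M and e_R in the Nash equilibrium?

32, 25

Expanding Mika's payoff: 231e_M + e_Re_M − 4e_M².
∂π/∂e_M = 231 + e_R − 8e_M = 0, so e_M = 28.875 + 0.125e_R.
Likewise for Ravi: e_R = 21.8 + 0.1e_M.
Solving the two reaction functions simultaneously: (1 − (0.125)(0.1))e_M = 28.875 + 0.125·21.8, so 0.9875e_M = 31.6 and e_M = 32.
Then e_R = 21.8 + 0.1·32 = 25.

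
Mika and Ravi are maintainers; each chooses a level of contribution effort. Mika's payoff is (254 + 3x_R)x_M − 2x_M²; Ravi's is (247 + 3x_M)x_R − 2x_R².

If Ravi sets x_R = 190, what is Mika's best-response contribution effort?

206

Expanding Mika's payoff: 254x_M + 3x_Rx_M − 2x_M².
∂π/∂x_M = 254 + 3x_R − 4x_M = 0, so x_M = 63.5 + 0.75x_R.
At x_R = 190: x_M = 63.5 + 0.75·190 = 206.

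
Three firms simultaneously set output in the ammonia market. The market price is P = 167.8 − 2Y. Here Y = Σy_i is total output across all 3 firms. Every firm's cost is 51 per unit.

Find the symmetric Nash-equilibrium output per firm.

A representative firm's profit is π_i = y_i(167.8 − 2Y) − 51y_i, with Y = y_i + Σ_{j≠i} y_j.
First-order condition: 116.8 − 4y_i − 2Σ_{j≠i} y_j = 0.
With identical firms, set every y_j = y: then 116.8 − 4y − 4y = 0, i.e. y = 116.8/8 = 14.6.

14.6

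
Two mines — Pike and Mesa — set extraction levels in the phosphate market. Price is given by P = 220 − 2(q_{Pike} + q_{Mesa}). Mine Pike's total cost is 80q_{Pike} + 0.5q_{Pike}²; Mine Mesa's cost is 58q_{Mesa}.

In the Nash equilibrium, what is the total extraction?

Mine Pike's profit: π = q_{Pike}(220 − 2(q_{Pike} + q_{Mesa})) − 80q_{Pike} − 0.5q_{Pike}².
∂π/∂q_{Pike} = 140 − 5q_{Pike} − 2q_{Mesa} = 0, so q_{Pike} = 28 − 0.4q_{Mesa}.
For Mesa: ∂π/∂q_{Mesa} = 162 − 4q_{Mesa} − 2q_{Pike} = 0 ⇒ q_{Mesa} = 40.5 − 0.5q_{Pike}.
Substituting the second reaction function into the first: q_{Pike} = 28 − 0.4(40.5 − 0.5q_{Pike}), which gives 0.8q_{Pike} = 11.8 ⇒ q_{Pike} = 14.75.
Then q_{Mesa} = 40.5 − 0.5·14.75 = 33.125.
Total extraction: 14.75 + 33.125 = 47.875.

47.875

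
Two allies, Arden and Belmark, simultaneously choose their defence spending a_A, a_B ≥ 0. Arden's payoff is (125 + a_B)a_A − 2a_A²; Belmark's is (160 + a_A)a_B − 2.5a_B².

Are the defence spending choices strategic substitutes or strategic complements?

Expanding Arden's payoff: 125a_A + a_Ba_A − 2a_A².
∂π/∂a_A = 125 + a_B − 4a_A = 0, so a_A = 31.25 + 0.25a_B.
The best-response slope da_A/da_B = 0.25 > 0: the reaction function is upward-sloping, so the choices are strategic complements.

strategic complements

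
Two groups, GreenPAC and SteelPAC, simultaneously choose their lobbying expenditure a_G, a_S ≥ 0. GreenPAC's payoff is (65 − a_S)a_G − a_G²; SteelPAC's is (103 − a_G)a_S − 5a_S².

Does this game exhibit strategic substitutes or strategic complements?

Expanding GreenPAC's payoff: 65a_G − a_Sa_G − a_G².
∂π/∂a_G = 65 − a_S − 2a_G = 0, so a_G = 32.5 − 0.5a_S.
The best-response slope da_G/da_S = −0.5 < 0: the reaction function is downward-sloping, so the choices are strategic substitutes.

strategic substitutes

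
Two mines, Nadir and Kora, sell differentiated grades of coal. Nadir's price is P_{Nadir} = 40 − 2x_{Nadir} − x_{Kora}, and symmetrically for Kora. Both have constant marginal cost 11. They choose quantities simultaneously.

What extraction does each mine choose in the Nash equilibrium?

5.8

Mine Nadir's profit: π = x_{Nadir}(40 − 2x_{Nadir} − x_{Kora}) − 11x_{Nadir}.
∂π/∂x_{Nadir} = 29 − 4x_{Nadir} − x_{Kora} = 0 ⇒ x_{Nadir} = 7.25 − 0.25x_{Kora}.
Setting x_{Nadir} = x_{Kora} in the reaction function: x_{Nadir} = 7.25 − 0.25x_{Nadir}, so x_{Nadir} = 7.25 / 1.25 = 5.8.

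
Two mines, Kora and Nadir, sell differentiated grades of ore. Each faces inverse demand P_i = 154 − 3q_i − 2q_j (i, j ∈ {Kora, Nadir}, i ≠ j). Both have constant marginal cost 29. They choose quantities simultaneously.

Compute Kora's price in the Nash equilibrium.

75.875

Mine Kora's profit: π = q_{Kora}(154 − 3q_{Kora} − 2q_{Nadir}) − 29q_{Kora}.
∂π/∂q_{Kora} = 125 − 6q_{Kora} − 2q_{Nadir} = 0 ⇒ q_{Kora} = 125/6 − (1/3)q_{Nadir}.
Setting q_{Kora} = q_{Nadir} in the reaction function: q_{Kora} = 125/6 − (1/3)q_{Kora}, so q_{Kora} = (125/6) / (4/3) = 15.625.
P_{Kora} = 154 − 3·15.625 − 2·15.625 = 75.875.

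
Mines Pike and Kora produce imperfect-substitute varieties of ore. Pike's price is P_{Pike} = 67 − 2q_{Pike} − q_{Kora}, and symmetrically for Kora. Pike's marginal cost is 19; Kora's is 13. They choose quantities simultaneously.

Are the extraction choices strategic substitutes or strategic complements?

strategic substitutes

Mine Pike's profit: π = q_{Pike}(67 − 2q_{Pike} − q_{Kora}) − 19q_{Pike}.
∂π/∂q_{Pike} = 48 − 4q_{Pike} − q_{Kora} = 0 ⇒ q_{Pike} = 12 − 0.25q_{Kora}.
The best-response slope dq_{Pike}/dq_{Kora} = −0.25 < 0: the reaction function is downward-sloping, so the choices are strategic substitutes.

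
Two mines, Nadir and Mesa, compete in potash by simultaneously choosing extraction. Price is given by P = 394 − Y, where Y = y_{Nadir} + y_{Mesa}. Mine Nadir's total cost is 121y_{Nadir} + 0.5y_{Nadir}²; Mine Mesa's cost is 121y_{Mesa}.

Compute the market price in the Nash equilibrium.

230.2

Mine Nadir's profit: π = y_{Nadir}(394 − (y_{Nadir} + y_{Mesa})) − 121y_{Nadir} − 0.5y_{Nadir}².
∂π/∂y_{Nadir} = 273 − 3y_{Nadir} − y_{Mesa} = 0, so y_{Nadir} = 91 − (1/3)y_{Mesa}.
For Mesa: ∂π/∂y_{Mesa} = 273 − 2y_{Mesa} − y_{Nadir} = 0 ⇒ y_{Mesa} = 136.5 − 0.5y_{Nadir}.
Plugging y_{Mesa} into Nadir's best response: y_{Nadir} = 91 − (1/3)(136.5 − 0.5y_{Nadir}) ⇒ (5/6)y_{Nadir} = 45.5, so y_{Nadir} = 54.6.
Then y_{Mesa} = 136.5 − 0.5·54.6 = 109.2.
Equilibrium price: P = 394 − 163.8 = 230.2.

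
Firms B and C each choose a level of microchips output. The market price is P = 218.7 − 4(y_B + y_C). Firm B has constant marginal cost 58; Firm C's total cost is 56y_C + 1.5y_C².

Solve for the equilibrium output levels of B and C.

Firm B's profit: π = y_B(218.7 − 4(y_B + y_C)) − 58y_B.
∂π/∂y_B = 160.7 − 8y_B − 4y_C = 0, so y_B = 20.0875 − 0.5y_C.
For C: ∂π/∂y_C = 162.7 − 11y_C − 4y_B = 0 ⇒ y_C = 1627/110 − (4/11)y_B.
Plugging y_C into B's best response: y_B = 20.0875 − 0.5(1627/110 − (4/11)y_B) ⇒ (9/11)y_B = 11169/880, so y_B = 15.5125.
Then y_C = 1627/110 − (4/11)·15.5125 = 9.15.

15.5125, 9.15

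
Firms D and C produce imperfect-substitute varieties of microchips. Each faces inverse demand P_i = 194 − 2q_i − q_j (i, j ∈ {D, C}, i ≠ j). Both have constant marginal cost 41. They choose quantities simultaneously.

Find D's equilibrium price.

Firm D's profit: π = q_D(194 − 2q_D − q_C) − 41q_D.
∂π/∂q_D = 153 − 4q_D − q_C = 0 ⇒ q_D = 38.25 − 0.25q_C.
By symmetry q_C = q_D; substituting into the reaction function, 1.25q_D = 38.25 and q_D = 30.6.
P_D = 194 − 2·30.6 − 30.6 = 102.2.

102.2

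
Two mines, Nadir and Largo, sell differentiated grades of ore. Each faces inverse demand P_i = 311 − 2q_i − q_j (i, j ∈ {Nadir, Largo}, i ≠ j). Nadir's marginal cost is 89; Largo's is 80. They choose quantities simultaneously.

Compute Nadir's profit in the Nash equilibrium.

3836.88

Mine Nadir's profit: π = q_{Nadir}(311 − 2q_{Nadir} − q_{Largo}) − 89q_{Nadir}.
∂π/∂q_{Nadir} = 222 − 4q_{Nadir} − q_{Largo} = 0 ⇒ q_{Nadir} = 55.5 − 0.25q_{Largo}.
Similarly q_{Largo} = 57.75 − 0.25q_{Nadir}.
Substituting the second reaction function into the first: q_{Nadir} = 55.5 − 0.25(57.75 − 0.25q_{Nadir}), which gives 0.9375q_{Nadir} = 41.0625 ⇒ q_{Nadir} = 43.8.
Then q_{Largo} = 57.75 − 0.25·43.8 = 46.8.
P_{Nadir} = 311 − 2·43.8 − 46.8 = 176.6.
Profit = (176.6 − 89)·43.8 = 3836.88.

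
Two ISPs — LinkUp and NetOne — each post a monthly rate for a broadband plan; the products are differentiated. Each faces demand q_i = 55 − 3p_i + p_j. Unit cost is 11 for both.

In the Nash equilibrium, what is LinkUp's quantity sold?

LinkUp's profit: π = (p_{LinkUp} − 11)(55 − 3p_{LinkUp} + p_{NetOne}).
∂π/∂p_{LinkUp} = 88 − 6p_{LinkUp} + p_{NetOne} = 0 ⇒ p_{LinkUp} = 44/3 + (1/6)p_{NetOne}.
The game is symmetric, so in equilibrium p_{NetOne} = p_{LinkUp}: the reaction function gives (5/6)p_{LinkUp} = 44/3, hence p_{LinkUp} = 17.6.
q_{LinkUp} = 55 − 3·17.6 + 17.6 = 19.8.

19.8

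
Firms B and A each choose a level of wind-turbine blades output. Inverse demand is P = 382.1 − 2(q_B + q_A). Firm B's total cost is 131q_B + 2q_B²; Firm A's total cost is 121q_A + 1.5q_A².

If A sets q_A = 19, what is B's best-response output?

26.6375

Firm B's profit: π = q_B(382.1 − 2(q_B + q_A)) − 131q_B − 2q_B².
∂π/∂q_B = 251.1 − 8q_B − 2q_A = 0, so q_B = 31.3875 − 0.25q_A.
At q_A = 19: q_B = 31.3875 − 0.25·19 = 26.6375.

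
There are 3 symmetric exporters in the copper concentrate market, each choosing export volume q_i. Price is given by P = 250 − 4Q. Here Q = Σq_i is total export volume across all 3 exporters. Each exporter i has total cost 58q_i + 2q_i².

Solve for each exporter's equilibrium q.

A representative exporter's profit is π_i = q_i(250 − 4Q) − 58q_i − 2q_i², with Q = q_i + Σ_{j≠i} q_j.
First-order condition: 192 − 12q_i − 4Σ_{j≠i} q_j = 0.
In a symmetric equilibrium every exporter chooses the same q, so Σ_{j≠i} q_j = 2q. The condition becomes 192 − 20q = 0, giving q = 192/20 = 9.6.

9.6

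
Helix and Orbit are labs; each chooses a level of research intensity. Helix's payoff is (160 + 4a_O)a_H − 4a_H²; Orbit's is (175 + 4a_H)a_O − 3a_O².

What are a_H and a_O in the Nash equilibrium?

Expanding Helix's payoff: 160a_H + 4a_Oa_H − 4a_H².
∂π/∂a_H = 160 + 4a_O − 8a_H = 0, so a_H = 20 + 0.5a_O.
Likewise for Orbit: a_O = 175/6 + (2/3)a_H.
Substituting the second reaction function into the first: a_H = 20 + 0.5(175/6 + (2/3)a_H), which gives (2/3)a_H = 415/12 ⇒ a_H = 51.875.
Then a_O = 175/6 + (2/3)·51.875 = 63.75.

51.875, 63.75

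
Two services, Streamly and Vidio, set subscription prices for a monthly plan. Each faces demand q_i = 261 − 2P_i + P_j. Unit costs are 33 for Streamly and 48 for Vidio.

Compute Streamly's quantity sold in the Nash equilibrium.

156

Streamly's profit: π = (P_{Streamly} − 33)(261 − 2P_{Streamly} + P_{Vidio}).
∂π/∂P_{Streamly} = 327 − 4P_{Streamly} + P_{Vidio} = 0 ⇒ P_{Streamly} = 81.75 + 0.25P_{Vidio}.
Similarly P_{Vidio} = 89.25 + 0.25P_{Streamly}.
Substituting the second reaction function into the first: P_{Streamly} = 81.75 + 0.25(89.25 + 0.25P_{Streamly}), which gives 0.9375P_{Streamly} = 104.0625 ⇒ P_{Streamly} = 111.
Then P_{Vidio} = 89.25 + 0.25·111 = 117.
q_{Streamly} = 261 − 2·111 + 117 = 156.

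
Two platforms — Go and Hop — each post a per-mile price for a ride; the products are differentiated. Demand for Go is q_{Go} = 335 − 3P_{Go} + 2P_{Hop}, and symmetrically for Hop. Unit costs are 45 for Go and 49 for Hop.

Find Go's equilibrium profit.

Go's profit: π = (P_{Go} − 45)(335 − 3P_{Go} + 2P_{Hop}).
∂π/∂P_{Go} = 470 − 6P_{Go} + 2P_{Hop} = 0 ⇒ P_{Go} = 235/3 + (1/3)P_{Hop}.
Similarly P_{Hop} = 241/3 + (1/3)P_{Go}.
Substituting the second reaction function into the first: P_{Go} = 235/3 + (1/3)(241/3 + (1/3)P_{Go}), which gives (8/9)P_{Go} = 946/9 ⇒ P_{Go} = 118.25.
Then P_{Hop} = 241/3 + (1/3)·118.25 = 119.75.
q_{Go} = 335 − 3·118.25 + 2·119.75 = 219.75.
Profit = (118.25 − 45)·219.75 = 16096.6875.

16096.6875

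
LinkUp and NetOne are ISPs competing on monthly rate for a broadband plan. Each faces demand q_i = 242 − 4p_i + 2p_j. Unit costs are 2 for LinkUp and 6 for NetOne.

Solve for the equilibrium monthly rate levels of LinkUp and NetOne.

42.2, 43.8

LinkUp's profit: π = (p_{LinkUp} − 2)(242 − 4p_{LinkUp} + 2p_{NetOne}).
∂π/∂p_{LinkUp} = 250 − 8p_{LinkUp} + 2p_{NetOne} = 0 ⇒ p_{LinkUp} = 31.25 + 0.25p_{NetOne}.
Similarly p_{NetOne} = 33.25 + 0.25p_{LinkUp}.
Plugging p_{NetOne} into LinkUp's best response: p_{LinkUp} = 31.25 + 0.25(33.25 + 0.25p_{LinkUp}) ⇒ 0.9375p_{LinkUp} = 39.5625, so p_{LinkUp} = 42.2.
Then p_{NetOne} = 33.25 + 0.25·42.2 = 43.8.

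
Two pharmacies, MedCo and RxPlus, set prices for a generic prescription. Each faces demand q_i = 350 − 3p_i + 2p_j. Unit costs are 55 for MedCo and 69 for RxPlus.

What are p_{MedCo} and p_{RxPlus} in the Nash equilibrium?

131.375, 136.625

MedCo's profit: π = (p_{MedCo} − 55)(350 − 3p_{MedCo} + 2p_{RxPlus}).
∂π/∂p_{MedCo} = 515 − 6p_{MedCo} + 2p_{RxPlus} = 0 ⇒ p_{MedCo} = 515/6 + (1/3)p_{RxPlus}.
Similarly p_{RxPlus} = 557/6 + (1/3)p_{MedCo}.
Plugging p_{RxPlus} into MedCo's best response: p_{MedCo} = 515/6 + (1/3)(557/6 + (1/3)p_{MedCo}) ⇒ (8/9)p_{MedCo} = 1051/9, so p_{MedCo} = 131.375.
Then p_{RxPlus} = 557/6 + (1/3)·131.375 = 136.625.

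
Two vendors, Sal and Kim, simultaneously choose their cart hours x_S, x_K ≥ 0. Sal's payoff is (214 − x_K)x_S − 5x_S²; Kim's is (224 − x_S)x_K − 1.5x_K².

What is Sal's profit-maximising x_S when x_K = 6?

20.8

Expanding Sal's payoff: 214x_S − x_Kx_S − 5x_S².
∂π/∂x_S = 214 − x_K − 10x_S = 0, so x_S = 21.4 − 0.1x_K.
At x_K = 6: x_S = 21.4 − 0.1·6 = 20.8.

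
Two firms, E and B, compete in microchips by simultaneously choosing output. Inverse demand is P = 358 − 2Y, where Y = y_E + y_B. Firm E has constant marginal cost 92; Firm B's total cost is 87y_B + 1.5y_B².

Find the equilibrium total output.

78

Firm E's profit: π = y_E(358 − 2(y_E + y_B)) − 92y_E.
∂π/∂y_E = 266 − 4y_E − 2y_B = 0, so y_E = 66.5 − 0.5y_B.
For B: ∂π/∂y_B = 271 − 7y_B − 2y_E = 0 ⇒ y_B = 271/7 − (2/7)y_E.
Plugging y_B into E's best response: y_E = 66.5 − 0.5(271/7 − (2/7)y_E) ⇒ (6/7)y_E = 330/7, so y_E = 55.
Then y_B = 271/7 − (2/7)·55 = 23.
Total output: 55 + 23 = 78.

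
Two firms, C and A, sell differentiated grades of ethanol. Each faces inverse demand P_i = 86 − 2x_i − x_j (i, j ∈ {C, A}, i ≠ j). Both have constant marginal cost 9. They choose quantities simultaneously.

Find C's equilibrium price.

39.8

Firm C's profit: π = x_C(86 − 2x_C − x_A) − 9x_C.
∂π/∂x_C = 77 − 4x_C − x_A = 0 ⇒ x_C = 19.25 − 0.25x_A.
Setting x_C = x_A in the reaction function: x_C = 19.25 − 0.25x_C, so x_C = 19.25 / 1.25 = 15.4.
P_C = 86 − 2·15.4 − 15.4 = 39.8.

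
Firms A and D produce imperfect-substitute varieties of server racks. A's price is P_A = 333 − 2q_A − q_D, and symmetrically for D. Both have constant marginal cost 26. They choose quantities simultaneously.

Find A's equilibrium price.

Firm A's profit: π = q_A(333 − 2q_A − q_D) − 26q_A.
∂π/∂q_A = 307 − 4q_A − q_D = 0 ⇒ q_A = 76.75 − 0.25q_D.
By symmetry q_D = q_A; substituting into the reaction function, 1.25q_A = 76.75 and q_A = 61.4.
P_A = 333 − 2·61.4 − 61.4 = 148.8.

148.8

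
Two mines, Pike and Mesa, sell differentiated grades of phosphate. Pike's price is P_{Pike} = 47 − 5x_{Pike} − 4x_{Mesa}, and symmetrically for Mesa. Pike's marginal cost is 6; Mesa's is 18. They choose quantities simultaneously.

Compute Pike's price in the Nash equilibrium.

Mine Pike's profit: π = x_{Pike}(47 − 5x_{Pike} − 4x_{Mesa}) − 6x_{Pike}.
∂π/∂x_{Pike} = 41 − 10x_{Pike} − 4x_{Mesa} = 0 ⇒ x_{Pike} = 4.1 − 0.4x_{Mesa}.
Similarly x_{Mesa} = 2.9 − 0.4x_{Pike}.
Solving the two reaction functions simultaneously: (1 − (−0.4)(−0.4))x_{Pike} = 4.1 − 0.4·2.9, so 0.84x_{Pike} = 2.94 and x_{Pike} = 3.5.
Then x_{Mesa} = 2.9 − 0.4·3.5 = 1.5.
P_{Pike} = 47 − 5·3.5 − 4·1.5 = 23.5.

23.5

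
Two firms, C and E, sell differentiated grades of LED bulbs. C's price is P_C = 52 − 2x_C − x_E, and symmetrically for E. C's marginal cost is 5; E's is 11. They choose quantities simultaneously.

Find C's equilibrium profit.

Firm C's profit: π = x_C(52 − 2x_C − x_E) − 5x_C.
∂π/∂x_C = 47 − 4x_C − x_E = 0 ⇒ x_C = 11.75 − 0.25x_E.
Similarly x_E = 10.25 − 0.25x_C.
Plugging x_E into C's best response: x_C = 11.75 − 0.25(10.25 − 0.25x_C) ⇒ 0.9375x_C = 9.1875, so x_C = 9.8.
Then x_E = 10.25 − 0.25·9.8 = 7.8.
P_C = 52 − 2·9.8 − 7.8 = 24.6.
Profit = (24.6 − 5)·9.8 = 192.08.

192.08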